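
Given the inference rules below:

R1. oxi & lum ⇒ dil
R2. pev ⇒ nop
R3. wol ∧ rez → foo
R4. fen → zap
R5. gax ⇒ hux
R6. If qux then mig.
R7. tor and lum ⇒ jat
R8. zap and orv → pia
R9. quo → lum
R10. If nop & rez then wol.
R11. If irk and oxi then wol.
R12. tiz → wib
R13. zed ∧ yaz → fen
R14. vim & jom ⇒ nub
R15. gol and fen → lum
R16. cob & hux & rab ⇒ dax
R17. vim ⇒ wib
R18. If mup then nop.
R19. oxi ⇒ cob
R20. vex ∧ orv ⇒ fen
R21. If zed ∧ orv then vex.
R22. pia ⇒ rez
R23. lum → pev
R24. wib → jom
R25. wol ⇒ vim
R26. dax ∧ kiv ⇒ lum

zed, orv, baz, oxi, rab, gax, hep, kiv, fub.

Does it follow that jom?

Yes

hux  (by R5: gax)
cob  (by R19: oxi)
vex  (by R21: zed, orv)
dax  (by R16: cob, hux, rab)
fen  (by R20: vex, orv)
lum  (by R26: dax, kiv)
zap  (by R4: fen)
pia  (by R8: zap, orv)
rez  (by R22: pia)
pev  (by R23: lum)
nop  (by R2: pev)
wol  (by R10: nop, rez)
vim  (by R25: wol)
wib  (by R17: vim)
jom  (by R24: wib)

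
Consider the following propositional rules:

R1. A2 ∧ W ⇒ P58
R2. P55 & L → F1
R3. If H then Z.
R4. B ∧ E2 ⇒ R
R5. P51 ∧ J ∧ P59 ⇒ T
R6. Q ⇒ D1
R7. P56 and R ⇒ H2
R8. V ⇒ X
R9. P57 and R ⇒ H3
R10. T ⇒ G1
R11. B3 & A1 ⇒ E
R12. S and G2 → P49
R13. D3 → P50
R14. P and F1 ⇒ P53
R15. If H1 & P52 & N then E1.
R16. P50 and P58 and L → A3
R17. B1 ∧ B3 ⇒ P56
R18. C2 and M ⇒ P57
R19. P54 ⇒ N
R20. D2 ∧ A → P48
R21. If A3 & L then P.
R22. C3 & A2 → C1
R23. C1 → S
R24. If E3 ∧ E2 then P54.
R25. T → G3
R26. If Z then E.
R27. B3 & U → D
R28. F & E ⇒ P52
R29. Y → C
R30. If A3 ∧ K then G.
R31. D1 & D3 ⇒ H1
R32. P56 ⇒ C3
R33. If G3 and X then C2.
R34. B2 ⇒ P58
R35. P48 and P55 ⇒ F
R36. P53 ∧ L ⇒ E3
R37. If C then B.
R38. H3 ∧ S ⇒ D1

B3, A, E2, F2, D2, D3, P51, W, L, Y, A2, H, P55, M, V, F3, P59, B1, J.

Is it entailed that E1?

P58  (by R1: A2, W)
F1  (by R2: P55, L)
Z  (by R3: H)
T  (by R5: P51, J, P59)
X  (by R8: V)
P50  (by R13: D3)
A3  (by R16: P50, P58, L)
P56  (by R17: B1, B3)
P48  (by R20: D2, A)
P  (by R21: A3, L)
G3  (by R25: T)
E  (by R26: Z)
C  (by R29: Y)
C3  (by R32: P56)
C2  (by R33: G3, X)
F  (by R35: P48, P55)
B  (by R37: C)
R  (by R4: B, E2)
P53  (by R14: P, F1)
P57  (by R18: C2, M)
C1  (by R22: C3, A2)
S  (by R23: C1)
P52  (by R28: F, E)
E3  (by R36: P53, L)
H3  (by R9: P57, R)
P54  (by R24: E3, E2)
D1  (by R38: H3, S)
N  (by R19: P54)
H1  (by R31: D1, D3)
E1  (by R15: H1, P52, N)

Yes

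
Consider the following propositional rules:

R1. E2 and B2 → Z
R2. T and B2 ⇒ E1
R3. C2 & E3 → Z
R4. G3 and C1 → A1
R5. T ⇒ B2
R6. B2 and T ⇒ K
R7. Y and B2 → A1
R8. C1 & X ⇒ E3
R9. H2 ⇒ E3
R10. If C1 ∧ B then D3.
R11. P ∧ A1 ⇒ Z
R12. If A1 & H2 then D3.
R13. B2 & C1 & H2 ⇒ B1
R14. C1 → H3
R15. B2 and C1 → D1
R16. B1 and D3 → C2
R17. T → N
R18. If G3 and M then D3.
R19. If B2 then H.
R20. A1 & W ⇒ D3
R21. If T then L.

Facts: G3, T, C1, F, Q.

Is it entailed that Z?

Forward chaining from the given facts derives: A1, B2, K, H3, D1, N, H, L, E1.
Rules concluding Z: R1 needs E2; R3 needs C2; R11 needs P — none of these are established.

No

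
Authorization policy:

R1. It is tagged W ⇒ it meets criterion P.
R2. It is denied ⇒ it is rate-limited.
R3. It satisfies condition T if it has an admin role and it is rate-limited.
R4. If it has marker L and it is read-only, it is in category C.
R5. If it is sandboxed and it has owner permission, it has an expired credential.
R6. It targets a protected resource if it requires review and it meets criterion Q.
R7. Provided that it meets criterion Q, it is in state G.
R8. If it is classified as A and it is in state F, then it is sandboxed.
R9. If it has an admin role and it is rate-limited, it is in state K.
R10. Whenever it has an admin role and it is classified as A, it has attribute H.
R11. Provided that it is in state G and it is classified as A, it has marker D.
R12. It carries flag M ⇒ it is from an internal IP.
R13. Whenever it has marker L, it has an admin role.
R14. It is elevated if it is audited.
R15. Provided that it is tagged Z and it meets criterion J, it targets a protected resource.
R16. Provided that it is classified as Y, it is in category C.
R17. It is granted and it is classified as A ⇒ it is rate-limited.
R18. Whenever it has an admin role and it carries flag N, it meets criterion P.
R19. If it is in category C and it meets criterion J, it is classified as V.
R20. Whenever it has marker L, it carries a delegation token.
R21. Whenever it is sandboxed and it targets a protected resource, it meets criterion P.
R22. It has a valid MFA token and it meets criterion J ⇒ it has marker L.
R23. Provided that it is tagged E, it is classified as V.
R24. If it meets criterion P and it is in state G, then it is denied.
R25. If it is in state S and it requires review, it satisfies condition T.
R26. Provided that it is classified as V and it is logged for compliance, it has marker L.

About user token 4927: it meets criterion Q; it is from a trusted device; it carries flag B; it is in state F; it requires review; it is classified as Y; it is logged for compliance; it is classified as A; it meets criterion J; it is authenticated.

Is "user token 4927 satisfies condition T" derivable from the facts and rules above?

By R6 (it requires review, it meets criterion Q): it targets a protected resource.
By R7 (it meets criterion Q): it is in state G.
By R8 (it is classified as A, it is in state F): it is sandboxed.
By R16 (it is classified as Y): it is in category C.
By R19 (it is in category C, it meets criterion J): it is classified as V.
By R21 (it is sandboxed, it targets a protected resource): it meets criterion P.
By R24 (it meets criterion P, it is in state G): it is denied.
By R26 (it is classified as V, it is logged for compliance): it has marker L.
By R2 (it is denied): it is rate-limited.
By R13 (it has marker L): it has an admin role.
By R3 (it has an admin role, it is rate-limited): it satisfies condition T.

Yes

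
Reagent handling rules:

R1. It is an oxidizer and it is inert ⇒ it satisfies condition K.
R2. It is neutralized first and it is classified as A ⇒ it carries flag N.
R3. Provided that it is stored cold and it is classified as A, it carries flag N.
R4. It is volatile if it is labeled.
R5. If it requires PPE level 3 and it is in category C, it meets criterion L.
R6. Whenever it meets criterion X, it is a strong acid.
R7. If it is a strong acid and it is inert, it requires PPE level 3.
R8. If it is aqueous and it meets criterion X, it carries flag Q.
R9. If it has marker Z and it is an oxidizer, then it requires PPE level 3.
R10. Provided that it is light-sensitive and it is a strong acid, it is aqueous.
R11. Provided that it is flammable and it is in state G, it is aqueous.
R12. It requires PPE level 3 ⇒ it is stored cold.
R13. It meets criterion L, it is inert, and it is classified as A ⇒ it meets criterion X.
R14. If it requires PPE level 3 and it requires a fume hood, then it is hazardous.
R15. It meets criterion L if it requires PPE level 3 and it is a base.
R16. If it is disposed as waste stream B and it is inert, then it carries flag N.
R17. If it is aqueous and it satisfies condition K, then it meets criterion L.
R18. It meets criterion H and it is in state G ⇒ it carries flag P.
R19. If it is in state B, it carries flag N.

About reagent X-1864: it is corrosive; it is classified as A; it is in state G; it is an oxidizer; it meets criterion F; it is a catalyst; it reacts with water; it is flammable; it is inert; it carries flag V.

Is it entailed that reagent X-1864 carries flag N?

By R1 (it is an oxidizer, it is inert): it satisfies condition K.
By R11 (it is flammable, it is in state G): it is aqueous.
By R17 (it is aqueous, it satisfies condition K): it meets criterion L.
By R13 (it meets criterion L, it is inert, it is classified as A): it meets criterion X.
By R6 (it meets criterion X): it is a strong acid.
By R7 (it is a strong acid, it is inert): it requires PPE level 3.
By R12 (it requires PPE level 3): it is stored cold.
By R3 (it is stored cold, it is classified as A): it carries flag N.

Yes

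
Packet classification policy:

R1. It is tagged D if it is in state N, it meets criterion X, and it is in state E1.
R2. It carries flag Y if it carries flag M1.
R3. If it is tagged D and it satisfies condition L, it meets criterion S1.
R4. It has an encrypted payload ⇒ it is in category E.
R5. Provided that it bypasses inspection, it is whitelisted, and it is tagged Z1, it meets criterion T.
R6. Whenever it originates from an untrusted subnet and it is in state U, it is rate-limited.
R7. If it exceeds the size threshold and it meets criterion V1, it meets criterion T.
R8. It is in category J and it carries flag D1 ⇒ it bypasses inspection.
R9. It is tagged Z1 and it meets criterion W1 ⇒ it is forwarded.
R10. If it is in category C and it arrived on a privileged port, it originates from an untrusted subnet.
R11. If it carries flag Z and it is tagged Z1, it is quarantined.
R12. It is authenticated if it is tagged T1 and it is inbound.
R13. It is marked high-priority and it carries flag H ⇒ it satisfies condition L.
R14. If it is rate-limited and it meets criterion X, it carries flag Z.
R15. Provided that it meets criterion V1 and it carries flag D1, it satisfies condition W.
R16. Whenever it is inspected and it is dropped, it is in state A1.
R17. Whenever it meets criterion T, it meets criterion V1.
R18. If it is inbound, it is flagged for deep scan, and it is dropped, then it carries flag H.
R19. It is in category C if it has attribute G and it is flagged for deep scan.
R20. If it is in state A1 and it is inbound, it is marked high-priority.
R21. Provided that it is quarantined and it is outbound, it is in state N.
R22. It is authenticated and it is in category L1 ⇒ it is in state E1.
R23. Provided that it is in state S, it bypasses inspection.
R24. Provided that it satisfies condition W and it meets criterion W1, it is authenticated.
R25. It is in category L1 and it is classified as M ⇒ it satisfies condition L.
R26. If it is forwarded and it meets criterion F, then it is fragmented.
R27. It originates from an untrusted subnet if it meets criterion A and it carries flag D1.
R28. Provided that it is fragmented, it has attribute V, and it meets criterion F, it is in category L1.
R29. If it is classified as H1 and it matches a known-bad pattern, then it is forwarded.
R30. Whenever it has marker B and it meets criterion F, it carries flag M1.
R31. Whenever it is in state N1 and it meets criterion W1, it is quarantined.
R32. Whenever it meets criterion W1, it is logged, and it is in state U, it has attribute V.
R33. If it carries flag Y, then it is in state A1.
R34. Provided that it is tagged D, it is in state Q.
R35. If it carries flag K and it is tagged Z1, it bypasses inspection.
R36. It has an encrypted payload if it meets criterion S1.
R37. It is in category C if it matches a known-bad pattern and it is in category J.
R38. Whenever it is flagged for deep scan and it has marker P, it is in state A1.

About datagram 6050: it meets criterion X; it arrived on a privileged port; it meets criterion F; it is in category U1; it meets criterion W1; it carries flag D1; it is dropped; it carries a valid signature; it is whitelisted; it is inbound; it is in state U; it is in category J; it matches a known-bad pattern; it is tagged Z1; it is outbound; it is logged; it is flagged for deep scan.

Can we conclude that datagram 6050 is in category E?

Forward chaining from the given facts derives: bypasses inspection, is forwarded, carries flag H, is fragmented, has attribute V, is in category C, meets criterion T, originates from an untrusted subnet, meets criterion V1, is in category L1, is rate-limited, carries flag Z, satisfies condition W, is authenticated, is quarantined, is in state N, is in state E1, is tagged D, is in state Q.
The only rule concluding "it is in category E" is R4, which needs "it has an encrypted payload"; that is never established.

No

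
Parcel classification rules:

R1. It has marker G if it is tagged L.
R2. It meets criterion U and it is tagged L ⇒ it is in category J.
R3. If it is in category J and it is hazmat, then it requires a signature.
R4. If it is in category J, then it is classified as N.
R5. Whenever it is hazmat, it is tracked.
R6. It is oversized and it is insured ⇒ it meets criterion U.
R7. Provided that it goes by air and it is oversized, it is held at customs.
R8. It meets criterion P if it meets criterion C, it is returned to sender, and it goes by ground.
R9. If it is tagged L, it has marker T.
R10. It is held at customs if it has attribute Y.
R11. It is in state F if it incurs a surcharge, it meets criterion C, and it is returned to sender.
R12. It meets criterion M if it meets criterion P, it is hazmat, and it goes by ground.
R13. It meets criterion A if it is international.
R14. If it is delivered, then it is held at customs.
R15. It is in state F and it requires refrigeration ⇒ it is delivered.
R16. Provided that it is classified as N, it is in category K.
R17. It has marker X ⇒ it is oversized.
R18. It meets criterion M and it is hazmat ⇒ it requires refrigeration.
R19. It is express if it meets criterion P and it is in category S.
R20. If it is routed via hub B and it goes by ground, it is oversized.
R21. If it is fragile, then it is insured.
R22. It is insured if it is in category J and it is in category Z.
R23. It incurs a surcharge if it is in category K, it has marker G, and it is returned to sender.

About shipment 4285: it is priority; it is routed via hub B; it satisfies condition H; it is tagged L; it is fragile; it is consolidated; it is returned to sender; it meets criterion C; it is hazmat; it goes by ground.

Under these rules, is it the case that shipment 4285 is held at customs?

By R1 (it is tagged L): it has marker G.
By R8 (it meets criterion C, it is returned to sender, it goes by ground): it meets criterion P.
By R12 (it meets criterion P, it is hazmat, it goes by ground): it meets criterion M.
By R18 (it meets criterion M, it is hazmat): it requires refrigeration.
By R20 (it is routed via hub B, it goes by ground): it is oversized.
By R21 (it is fragile): it is insured.
By R6 (it is oversized, it is insured): it meets criterion U.
By R2 (it meets criterion U, it is tagged L): it is in category J.
By R4 (it is in category J): it is classified as N.
By R16 (it is classified as N): it is in category K.
By R23 (it is in category K, it has marker G, it is returned to sender): it incurs a surcharge.
By R11 (it incurs a surcharge, it meets criterion C, it is returned to sender): it is in state F.
By R15 (it is in state F, it requires refrigeration): it is delivered.
By R14 (it is delivered): it is held at customs.

Yes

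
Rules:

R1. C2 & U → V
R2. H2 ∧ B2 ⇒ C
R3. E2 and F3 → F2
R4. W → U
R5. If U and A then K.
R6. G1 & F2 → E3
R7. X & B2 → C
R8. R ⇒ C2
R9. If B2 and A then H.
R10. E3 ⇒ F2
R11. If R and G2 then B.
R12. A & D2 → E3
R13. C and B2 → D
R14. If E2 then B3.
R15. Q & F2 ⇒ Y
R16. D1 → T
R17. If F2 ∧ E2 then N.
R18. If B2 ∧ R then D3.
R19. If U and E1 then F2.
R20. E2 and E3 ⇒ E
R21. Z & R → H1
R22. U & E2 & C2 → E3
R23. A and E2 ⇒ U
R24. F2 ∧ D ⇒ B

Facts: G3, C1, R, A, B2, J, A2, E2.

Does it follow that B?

No

Forward chaining from the given facts derives: C2, H, B3, D3, U, V, K, E3, F2, N, E.
Rules concluding B: R11 needs G2; R24 needs D — none of these are established.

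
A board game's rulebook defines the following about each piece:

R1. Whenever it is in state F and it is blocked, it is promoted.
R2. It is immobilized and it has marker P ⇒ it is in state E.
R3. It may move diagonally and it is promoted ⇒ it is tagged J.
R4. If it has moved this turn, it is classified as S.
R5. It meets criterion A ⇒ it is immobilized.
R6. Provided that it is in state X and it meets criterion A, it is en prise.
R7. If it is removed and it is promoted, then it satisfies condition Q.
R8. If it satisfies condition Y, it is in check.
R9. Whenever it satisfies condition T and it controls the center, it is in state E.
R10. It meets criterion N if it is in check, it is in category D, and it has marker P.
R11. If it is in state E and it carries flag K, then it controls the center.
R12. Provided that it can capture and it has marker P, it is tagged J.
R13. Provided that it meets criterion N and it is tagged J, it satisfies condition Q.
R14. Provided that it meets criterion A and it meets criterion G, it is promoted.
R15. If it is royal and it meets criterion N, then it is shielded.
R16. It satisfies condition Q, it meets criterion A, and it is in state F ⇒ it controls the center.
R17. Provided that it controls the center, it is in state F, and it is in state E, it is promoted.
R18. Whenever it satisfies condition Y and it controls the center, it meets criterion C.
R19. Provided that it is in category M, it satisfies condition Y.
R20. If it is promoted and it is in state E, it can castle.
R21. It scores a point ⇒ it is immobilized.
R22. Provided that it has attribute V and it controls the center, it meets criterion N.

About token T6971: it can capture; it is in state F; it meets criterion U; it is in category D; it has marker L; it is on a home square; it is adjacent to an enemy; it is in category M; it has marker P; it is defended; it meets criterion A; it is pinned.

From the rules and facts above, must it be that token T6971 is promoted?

Yes

By R5 (it meets criterion A): it is immobilized.
By R12 (it can capture, it has marker P): it is tagged J.
By R19 (it is in category M): it satisfies condition Y.
By R2 (it is immobilized, it has marker P): it is in state E.
By R8 (it satisfies condition Y): it is in check.
By R10 (it is in check, it is in category D, it has marker P): it meets criterion N.
By R13 (it meets criterion N, it is tagged J): it satisfies condition Q.
By R16 (it satisfies condition Q, it meets criterion A, it is in state F): it controls the center.
By R17 (it controls the center, it is in state F, it is in state E): it is promoted.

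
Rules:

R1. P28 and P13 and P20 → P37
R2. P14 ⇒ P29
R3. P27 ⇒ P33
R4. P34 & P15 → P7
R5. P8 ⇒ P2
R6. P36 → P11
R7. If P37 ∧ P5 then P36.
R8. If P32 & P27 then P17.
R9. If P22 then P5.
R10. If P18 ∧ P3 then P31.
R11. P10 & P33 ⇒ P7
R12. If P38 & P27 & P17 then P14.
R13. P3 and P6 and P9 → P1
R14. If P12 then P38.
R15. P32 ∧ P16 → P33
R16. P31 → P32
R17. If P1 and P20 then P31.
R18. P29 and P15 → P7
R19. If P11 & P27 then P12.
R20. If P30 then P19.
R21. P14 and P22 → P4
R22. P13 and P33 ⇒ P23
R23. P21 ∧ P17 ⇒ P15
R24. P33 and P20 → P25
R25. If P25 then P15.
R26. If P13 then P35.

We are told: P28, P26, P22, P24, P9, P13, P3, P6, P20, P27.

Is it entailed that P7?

Yes

P37  (by R1: P28, P13, P20)
P33  (by R3: P27)
P5  (by R9: P22)
P1  (by R13: P3, P6, P9)
P31  (by R17: P1, P20)
P25  (by R24: P33, P20)
P15  (by R25: P25)
P36  (by R7: P37, P5)
P32  (by R16: P31)
P11  (by R6: P36)
P17  (by R8: P32, P27)
P12  (by R19: P11, P27)
P38  (by R14: P12)
P14  (by R12: P38, P27, P17)
P29  (by R2: P14)
P7  (by R18: P29, P15)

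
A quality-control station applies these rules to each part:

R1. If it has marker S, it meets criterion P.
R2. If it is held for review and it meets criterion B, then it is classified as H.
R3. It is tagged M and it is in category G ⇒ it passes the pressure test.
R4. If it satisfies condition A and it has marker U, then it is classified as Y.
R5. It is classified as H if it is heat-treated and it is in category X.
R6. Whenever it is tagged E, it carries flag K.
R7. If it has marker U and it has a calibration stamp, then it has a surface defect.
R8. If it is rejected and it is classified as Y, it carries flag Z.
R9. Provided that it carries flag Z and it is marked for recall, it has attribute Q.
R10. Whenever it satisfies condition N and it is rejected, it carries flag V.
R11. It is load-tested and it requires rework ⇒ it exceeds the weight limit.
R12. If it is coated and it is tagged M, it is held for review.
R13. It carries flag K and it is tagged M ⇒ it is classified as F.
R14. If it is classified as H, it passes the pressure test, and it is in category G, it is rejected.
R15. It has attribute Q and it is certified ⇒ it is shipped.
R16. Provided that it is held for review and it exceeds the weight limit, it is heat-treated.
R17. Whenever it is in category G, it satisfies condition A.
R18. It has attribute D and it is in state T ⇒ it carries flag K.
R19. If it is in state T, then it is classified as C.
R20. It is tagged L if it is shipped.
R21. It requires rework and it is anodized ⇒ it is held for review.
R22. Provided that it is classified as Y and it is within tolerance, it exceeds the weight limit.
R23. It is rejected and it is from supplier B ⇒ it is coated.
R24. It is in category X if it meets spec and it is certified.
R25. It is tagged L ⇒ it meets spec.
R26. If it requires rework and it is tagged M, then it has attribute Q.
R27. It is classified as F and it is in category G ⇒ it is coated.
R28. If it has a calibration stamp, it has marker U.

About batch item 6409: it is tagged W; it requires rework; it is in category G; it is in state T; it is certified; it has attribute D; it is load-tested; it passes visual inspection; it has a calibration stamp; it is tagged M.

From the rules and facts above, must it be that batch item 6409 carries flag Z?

Yes

By R3 (it is tagged M, it is in category G): it passes the pressure test.
By R11 (it is load-tested, it requires rework): it exceeds the weight limit.
By R17 (it is in category G): it satisfies condition A.
By R18 (it has attribute D, it is in state T): it carries flag K.
By R26 (it requires rework, it is tagged M): it has attribute Q.
By R28 (it has a calibration stamp): it has marker U.
By R4 (it satisfies condition A, it has marker U): it is classified as Y.
By R13 (it carries flag K, it is tagged M): it is classified as F.
By R15 (it has attribute Q, it is certified): it is shipped.
By R20 (it is shipped): it is tagged L.
By R25 (it is tagged L): it meets spec.
By R27 (it is classified as F, it is in category G): it is coated.
By R12 (it is coated, it is tagged M): it is held for review.
By R16 (it is held for review, it exceeds the weight limit): it is heat-treated.
By R24 (it meets spec, it is certified): it is in category X.
By R5 (it is heat-treated, it is in category X): it is classified as H.
By R14 (it is classified as H, it passes the pressure test, it is in category G): it is rejected.
By R8 (it is rejected, it is classified as Y): it carries flag Z.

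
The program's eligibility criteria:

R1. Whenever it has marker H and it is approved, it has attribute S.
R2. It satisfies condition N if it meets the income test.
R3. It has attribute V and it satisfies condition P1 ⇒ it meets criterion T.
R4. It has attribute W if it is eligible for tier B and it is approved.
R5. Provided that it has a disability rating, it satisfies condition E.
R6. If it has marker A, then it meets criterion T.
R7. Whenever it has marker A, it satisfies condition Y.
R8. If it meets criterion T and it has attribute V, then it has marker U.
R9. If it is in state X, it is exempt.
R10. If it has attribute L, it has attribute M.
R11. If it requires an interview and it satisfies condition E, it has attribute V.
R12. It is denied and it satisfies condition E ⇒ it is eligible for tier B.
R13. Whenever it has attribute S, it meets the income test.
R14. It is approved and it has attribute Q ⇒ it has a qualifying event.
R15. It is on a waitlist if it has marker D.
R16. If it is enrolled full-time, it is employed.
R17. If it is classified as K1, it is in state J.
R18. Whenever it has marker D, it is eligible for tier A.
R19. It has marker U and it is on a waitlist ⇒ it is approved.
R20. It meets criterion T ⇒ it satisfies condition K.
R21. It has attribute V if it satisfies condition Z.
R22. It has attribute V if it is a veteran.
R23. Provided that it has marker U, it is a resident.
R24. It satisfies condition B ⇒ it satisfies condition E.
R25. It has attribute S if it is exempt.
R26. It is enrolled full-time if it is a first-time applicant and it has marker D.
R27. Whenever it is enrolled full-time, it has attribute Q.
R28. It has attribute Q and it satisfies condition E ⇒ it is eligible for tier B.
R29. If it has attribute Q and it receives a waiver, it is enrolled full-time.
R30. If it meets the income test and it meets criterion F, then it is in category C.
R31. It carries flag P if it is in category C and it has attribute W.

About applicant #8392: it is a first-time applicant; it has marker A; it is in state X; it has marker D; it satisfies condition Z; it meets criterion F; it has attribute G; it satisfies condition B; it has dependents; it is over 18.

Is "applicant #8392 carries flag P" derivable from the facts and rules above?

By R6 (it has marker A): it meets criterion T.
By R9 (it is in state X): it is exempt.
By R15 (it has marker D): it is on a waitlist.
By R21 (it satisfies condition Z): it has attribute V.
By R24 (it satisfies condition B): it satisfies condition E.
By R25 (it is exempt): it has attribute S.
By R26 (it is a first-time applicant, it has marker D): it is enrolled full-time.
By R27 (it is enrolled full-time): it has attribute Q.
By R28 (it has attribute Q, it satisfies condition E): it is eligible for tier B.
By R8 (it meets criterion T, it has attribute V): it has marker U.
By R13 (it has attribute S): it meets the income test.
By R19 (it has marker U, it is on a waitlist): it is approved.
By R30 (it meets the income test, it meets criterion F): it is in category C.
By R4 (it is eligible for tier B, it is approved): it has attribute W.
By R31 (it is in category C, it has attribute W): it carries flag P.

Yes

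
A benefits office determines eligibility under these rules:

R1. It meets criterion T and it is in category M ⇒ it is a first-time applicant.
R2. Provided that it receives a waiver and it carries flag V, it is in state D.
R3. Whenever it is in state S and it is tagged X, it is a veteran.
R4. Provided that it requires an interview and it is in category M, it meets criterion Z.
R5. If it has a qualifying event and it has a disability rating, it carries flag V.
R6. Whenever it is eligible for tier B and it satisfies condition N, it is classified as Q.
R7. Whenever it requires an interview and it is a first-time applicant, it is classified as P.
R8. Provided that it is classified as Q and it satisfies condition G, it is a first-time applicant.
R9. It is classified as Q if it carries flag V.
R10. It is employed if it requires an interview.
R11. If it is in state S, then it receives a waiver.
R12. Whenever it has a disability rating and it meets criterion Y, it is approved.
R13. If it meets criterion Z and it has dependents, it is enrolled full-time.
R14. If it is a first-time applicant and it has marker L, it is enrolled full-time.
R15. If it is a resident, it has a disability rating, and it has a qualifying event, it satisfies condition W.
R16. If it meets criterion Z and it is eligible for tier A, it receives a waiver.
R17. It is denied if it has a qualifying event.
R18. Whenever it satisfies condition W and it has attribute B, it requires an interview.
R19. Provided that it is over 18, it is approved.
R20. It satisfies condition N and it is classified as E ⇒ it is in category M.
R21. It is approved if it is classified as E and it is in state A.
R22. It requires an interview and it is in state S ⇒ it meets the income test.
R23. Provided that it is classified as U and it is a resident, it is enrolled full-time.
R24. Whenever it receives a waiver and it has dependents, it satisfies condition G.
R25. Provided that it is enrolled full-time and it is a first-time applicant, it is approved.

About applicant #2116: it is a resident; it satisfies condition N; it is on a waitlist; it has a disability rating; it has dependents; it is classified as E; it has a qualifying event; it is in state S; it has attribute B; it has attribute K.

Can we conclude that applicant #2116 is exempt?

No

Forward chaining from the given facts derives: carries flag V, is classified as Q, receives a waiver, satisfies condition W, is denied, requires an interview, is in category M, meets the income test, satisfies condition G, is in state D, meets criterion Z, is a first-time applicant, is employed, is enrolled full-time, is approved, is classified as P.
No rule has "it is exempt" as its conclusion, and it is not among the given facts.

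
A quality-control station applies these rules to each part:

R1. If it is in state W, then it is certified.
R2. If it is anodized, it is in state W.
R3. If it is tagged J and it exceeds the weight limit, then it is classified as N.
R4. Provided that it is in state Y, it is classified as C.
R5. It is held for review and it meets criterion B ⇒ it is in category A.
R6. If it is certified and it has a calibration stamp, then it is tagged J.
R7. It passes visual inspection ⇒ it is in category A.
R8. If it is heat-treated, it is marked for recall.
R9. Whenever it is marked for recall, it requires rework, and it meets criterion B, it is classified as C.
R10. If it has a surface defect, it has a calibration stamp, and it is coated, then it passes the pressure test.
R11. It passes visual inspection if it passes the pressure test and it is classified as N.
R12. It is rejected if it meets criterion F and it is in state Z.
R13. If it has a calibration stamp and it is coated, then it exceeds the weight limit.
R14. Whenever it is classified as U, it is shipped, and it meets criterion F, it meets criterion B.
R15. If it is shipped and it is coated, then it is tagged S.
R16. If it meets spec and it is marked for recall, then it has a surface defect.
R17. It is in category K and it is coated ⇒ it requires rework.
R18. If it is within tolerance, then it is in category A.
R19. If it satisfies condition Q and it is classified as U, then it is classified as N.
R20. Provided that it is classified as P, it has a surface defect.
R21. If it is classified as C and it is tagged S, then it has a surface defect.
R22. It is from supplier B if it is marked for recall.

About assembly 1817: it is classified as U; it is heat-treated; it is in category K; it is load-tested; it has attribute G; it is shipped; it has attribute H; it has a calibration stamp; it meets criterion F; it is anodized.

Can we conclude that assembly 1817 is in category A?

No

Forward chaining from the given facts derives: is in state W, is marked for recall, meets criterion B, is from supplier B, is certified, is tagged J.
Rules concluding "it is in category A": R5 needs "it is held for review"; R7 needs "it passes visual inspection"; R18 needs "it is within tolerance" — none of these are established.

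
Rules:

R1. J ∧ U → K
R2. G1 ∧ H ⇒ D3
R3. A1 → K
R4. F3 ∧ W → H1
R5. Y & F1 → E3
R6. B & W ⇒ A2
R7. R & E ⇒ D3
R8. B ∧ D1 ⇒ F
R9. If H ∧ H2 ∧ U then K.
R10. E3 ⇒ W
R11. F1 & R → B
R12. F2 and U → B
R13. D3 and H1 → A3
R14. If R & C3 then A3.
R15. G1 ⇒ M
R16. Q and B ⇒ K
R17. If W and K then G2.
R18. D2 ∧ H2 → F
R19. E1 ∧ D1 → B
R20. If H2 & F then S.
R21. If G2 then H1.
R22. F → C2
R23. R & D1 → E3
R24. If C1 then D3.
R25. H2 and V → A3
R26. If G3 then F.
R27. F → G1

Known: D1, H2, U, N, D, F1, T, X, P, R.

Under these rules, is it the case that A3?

No

Forward chaining from the given facts derives: B, E3, F, W, S, C2, G1, A2, M.
Rules concluding A3: R13 needs D3; R14 needs C3; R25 needs V — none of these are established.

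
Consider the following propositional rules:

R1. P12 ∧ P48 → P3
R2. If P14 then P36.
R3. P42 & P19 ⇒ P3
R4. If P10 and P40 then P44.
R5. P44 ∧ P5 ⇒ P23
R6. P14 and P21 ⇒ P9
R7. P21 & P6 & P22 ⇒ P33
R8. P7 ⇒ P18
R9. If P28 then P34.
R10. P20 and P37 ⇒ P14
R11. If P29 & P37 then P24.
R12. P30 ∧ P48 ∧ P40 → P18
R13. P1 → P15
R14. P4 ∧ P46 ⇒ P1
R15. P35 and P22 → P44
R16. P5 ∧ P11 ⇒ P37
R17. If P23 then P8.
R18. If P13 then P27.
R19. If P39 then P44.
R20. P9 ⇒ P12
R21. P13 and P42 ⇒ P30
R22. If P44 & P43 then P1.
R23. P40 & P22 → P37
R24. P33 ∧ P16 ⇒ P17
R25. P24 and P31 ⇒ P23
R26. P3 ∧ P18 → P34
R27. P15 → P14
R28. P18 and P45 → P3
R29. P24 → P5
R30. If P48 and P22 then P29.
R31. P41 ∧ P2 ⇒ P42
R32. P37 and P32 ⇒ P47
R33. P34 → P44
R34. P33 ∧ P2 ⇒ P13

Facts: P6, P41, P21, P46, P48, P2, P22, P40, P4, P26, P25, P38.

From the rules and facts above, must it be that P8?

P33  (by R7: P21, P6, P22)
P1  (by R14: P4, P46)
P37  (by R23: P40, P22)
P29  (by R30: P48, P22)
P42  (by R31: P41, P2)
P13  (by R34: P33, P2)
P24  (by R11: P29, P37)
P15  (by R13: P1)
P30  (by R21: P13, P42)
P14  (by R27: P15)
P5  (by R29: P24)
P9  (by R6: P14, P21)
P18  (by R12: P30, P48, P40)
P12  (by R20: P9)
P3  (by R1: P12, P48)
P34  (by R26: P3, P18)
P44  (by R33: P34)
P23  (by R5: P44, P5)
P8  (by R17: P23)

Yes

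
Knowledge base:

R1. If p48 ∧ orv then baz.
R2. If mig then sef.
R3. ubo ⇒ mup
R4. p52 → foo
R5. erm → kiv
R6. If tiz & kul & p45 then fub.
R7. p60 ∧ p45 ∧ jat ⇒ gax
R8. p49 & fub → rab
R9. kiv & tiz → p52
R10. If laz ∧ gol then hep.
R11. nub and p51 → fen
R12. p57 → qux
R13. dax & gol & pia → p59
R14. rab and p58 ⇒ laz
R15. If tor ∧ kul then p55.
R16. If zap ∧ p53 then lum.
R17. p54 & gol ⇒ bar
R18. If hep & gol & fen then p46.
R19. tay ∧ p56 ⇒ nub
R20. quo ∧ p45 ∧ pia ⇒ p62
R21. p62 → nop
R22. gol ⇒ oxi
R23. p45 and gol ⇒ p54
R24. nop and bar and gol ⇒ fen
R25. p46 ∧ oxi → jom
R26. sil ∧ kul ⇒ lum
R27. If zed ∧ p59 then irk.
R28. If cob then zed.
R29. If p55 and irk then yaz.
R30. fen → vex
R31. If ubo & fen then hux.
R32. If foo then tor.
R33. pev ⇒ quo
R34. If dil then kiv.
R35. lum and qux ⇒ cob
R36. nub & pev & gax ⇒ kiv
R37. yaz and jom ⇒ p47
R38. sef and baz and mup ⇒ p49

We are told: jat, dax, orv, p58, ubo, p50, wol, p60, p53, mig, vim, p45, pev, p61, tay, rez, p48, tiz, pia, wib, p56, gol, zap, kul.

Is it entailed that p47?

No

Forward chaining from the given facts derives: baz, sef, mup, fub, gax, p59, lum, nub, oxi, p54, quo, kiv, p49, rab, p52, laz, bar, p62, nop, fen, vex, hux, foo, hep, p46, jom, tor, p55.
The only rule concluding p47 is R37, which needs yaz; that is never established.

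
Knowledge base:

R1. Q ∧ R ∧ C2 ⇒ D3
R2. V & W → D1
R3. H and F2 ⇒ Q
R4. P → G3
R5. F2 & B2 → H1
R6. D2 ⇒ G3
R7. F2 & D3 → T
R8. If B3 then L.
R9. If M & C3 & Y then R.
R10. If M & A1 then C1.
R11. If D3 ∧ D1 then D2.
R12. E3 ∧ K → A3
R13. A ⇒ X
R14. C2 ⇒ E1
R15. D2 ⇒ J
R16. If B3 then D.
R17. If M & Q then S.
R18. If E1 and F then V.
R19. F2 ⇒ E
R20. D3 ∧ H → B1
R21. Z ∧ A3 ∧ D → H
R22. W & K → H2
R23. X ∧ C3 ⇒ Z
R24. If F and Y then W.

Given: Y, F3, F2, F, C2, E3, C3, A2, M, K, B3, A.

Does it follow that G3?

Yes

R  (by R9: M, C3, Y)
A3  (by R12: E3, K)
X  (by R13: A)
E1  (by R14: C2)
D  (by R16: B3)
V  (by R18: E1, F)
Z  (by R23: X, C3)
W  (by R24: F, Y)
D1  (by R2: V, W)
H  (by R21: Z, A3, D)
Q  (by R3: H, F2)
D3  (by R1: Q, R, C2)
D2  (by R11: D3, D1)
G3  (by R6: D2)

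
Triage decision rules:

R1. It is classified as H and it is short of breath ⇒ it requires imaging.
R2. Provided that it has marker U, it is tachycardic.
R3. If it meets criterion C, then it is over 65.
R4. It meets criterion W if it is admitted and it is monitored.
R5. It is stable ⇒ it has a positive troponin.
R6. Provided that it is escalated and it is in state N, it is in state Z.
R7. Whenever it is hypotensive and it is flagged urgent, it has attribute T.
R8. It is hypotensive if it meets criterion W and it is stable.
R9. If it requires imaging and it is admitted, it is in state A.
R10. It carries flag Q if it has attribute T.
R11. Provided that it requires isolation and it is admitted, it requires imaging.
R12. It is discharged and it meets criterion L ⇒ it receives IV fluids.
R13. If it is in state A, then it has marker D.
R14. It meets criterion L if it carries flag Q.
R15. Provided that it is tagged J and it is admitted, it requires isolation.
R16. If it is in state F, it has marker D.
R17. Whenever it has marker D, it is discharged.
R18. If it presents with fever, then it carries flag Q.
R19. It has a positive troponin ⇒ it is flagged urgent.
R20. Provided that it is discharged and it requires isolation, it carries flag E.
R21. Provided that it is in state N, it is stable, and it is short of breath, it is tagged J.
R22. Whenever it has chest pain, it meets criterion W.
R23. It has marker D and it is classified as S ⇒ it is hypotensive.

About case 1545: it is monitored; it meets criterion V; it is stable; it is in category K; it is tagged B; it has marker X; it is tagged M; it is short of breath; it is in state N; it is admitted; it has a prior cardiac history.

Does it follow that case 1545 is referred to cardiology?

No

Forward chaining from the given facts derives: meets criterion W, has a positive troponin, is hypotensive, is flagged urgent, is tagged J, has attribute T, carries flag Q, meets criterion L, requires isolation, requires imaging, is in state A, has marker D, is discharged, carries flag E, receives IV fluids.
No rule has "it is referred to cardiology" as its conclusion, and it is not among the given facts.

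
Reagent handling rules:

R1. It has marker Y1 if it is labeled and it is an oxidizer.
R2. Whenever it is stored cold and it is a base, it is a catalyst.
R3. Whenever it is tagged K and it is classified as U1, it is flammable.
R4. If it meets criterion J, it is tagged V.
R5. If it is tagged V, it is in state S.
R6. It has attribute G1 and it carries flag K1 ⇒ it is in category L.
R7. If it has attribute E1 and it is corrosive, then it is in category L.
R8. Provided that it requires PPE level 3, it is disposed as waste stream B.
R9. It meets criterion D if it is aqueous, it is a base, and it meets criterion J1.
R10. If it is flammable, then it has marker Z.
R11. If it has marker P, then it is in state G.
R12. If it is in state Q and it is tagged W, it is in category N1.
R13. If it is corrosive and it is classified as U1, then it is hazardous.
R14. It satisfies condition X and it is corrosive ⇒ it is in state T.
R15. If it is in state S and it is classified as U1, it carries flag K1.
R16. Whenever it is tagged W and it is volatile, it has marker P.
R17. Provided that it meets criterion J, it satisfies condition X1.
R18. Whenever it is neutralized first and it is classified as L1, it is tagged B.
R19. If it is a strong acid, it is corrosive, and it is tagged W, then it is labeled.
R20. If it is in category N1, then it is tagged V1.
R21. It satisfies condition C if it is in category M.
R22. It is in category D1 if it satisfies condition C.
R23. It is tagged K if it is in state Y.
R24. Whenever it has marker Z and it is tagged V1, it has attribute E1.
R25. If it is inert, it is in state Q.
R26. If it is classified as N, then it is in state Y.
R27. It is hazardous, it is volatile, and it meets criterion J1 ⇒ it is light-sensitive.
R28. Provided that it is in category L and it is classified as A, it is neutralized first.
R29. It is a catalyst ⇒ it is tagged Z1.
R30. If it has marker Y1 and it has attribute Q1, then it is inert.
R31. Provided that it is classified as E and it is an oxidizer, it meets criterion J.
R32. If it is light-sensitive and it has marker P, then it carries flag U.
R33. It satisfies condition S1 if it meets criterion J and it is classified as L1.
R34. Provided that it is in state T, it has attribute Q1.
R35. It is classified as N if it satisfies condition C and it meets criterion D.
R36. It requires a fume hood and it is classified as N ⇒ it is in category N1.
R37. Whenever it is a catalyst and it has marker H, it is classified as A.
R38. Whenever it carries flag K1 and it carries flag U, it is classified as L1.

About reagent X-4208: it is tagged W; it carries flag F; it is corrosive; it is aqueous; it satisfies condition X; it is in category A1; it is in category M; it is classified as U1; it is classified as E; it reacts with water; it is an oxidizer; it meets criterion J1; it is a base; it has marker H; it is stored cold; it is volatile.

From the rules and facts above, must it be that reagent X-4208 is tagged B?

Forward chaining from the given facts derives: is a catalyst, meets criterion D, is hazardous, is in state T, has marker P, satisfies condition C, is in category D1, is light-sensitive, is tagged Z1, meets criterion J, carries flag U, has attribute Q1, is classified as N, is classified as A, is tagged V, is in state S, is in state G, carries flag K1, satisfies condition X1, is in state Y, is classified as L1, is tagged K, satisfies condition S1, is flammable, has marker Z.
The only rule concluding "it is tagged B" is R18, which needs "it is neutralized first"; that is never established.

No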